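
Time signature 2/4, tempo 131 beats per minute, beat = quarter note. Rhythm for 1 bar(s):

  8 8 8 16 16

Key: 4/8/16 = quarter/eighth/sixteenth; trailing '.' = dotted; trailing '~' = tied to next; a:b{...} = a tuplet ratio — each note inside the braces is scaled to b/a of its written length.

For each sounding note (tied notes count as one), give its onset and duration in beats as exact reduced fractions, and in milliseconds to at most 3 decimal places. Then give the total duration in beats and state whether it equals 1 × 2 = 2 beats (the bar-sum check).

1) 0.0ms=0b +229.008ms=1/2b
2) 229.008ms=1/2b +229.008ms=1/2b
3) 458.015ms=1b +229.008ms=1/2b
4) 687.023ms=3/2b +114.504ms=1/4b
5) 801.527ms=7/4b +114.504ms=1/4b
Σ=2b of 2 (131bpm 2/4) — PASS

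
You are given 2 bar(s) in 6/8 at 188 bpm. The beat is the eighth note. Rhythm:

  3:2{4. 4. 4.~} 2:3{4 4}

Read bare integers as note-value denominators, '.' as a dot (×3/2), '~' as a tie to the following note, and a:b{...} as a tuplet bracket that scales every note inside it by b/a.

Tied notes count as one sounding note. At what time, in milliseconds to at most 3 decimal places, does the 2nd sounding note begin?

note 2 onset = 2b = 638.298ms

1. 0.0ms @ 0 + 638.298ms (2)
2. 638.298ms @ 2 + 638.298ms (2)
3. 1276.596ms @ 4 + 1595.745ms (5)
4. 2872.34ms @ 9 + 957.447ms (3)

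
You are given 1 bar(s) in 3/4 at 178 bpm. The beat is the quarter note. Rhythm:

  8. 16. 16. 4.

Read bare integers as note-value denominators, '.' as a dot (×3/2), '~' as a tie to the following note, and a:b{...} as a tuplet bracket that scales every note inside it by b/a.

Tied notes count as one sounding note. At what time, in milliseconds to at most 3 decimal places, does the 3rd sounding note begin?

1. 0.0ms @ 0 + 252.809ms (3/4)
2. 252.809ms @ 3/4 + 126.404ms (3/8)
3. 379.213ms @ 9/8 + 126.404ms (3/8)
4. 505.618ms @ 3/2 + 505.618ms (3/2)

note 3 onset = 9/8b = 379.213ms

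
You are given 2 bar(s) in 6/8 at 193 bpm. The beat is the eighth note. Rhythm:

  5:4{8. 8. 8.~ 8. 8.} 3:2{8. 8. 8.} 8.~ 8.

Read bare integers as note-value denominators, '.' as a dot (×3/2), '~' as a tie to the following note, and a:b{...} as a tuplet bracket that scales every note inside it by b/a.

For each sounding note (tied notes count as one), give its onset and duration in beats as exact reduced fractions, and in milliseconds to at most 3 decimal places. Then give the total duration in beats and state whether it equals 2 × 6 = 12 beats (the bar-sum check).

1) 0.0ms=0b +373.057ms=6/5b
2) 373.057ms=6/5b +373.057ms=6/5b
3) 746.114ms=12/5b +746.114ms=12/5b
4) 1492.228ms=24/5b +373.057ms=6/5b
5) 1865.285ms=6b +310.881ms=1b
6) 2176.166ms=7b +310.881ms=1b
7) 2487.047ms=8b +310.881ms=1b
8) 2797.927ms=9b +932.642ms=3b
Σ=12b of 12 (193bpm 6/8) — PASS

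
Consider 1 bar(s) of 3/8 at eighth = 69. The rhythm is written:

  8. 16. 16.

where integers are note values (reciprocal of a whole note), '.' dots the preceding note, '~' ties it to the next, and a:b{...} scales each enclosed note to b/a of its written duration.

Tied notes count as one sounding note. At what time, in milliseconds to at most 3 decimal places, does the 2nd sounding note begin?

1. 0.0ms @ 0 + 1304.348ms (3/2)
2. 1304.348ms @ 3/2 + 652.174ms (3/4)
3. 1956.522ms @ 9/4 + 652.174ms (3/4)

note 2 onset = 3/2b = 1304.348ms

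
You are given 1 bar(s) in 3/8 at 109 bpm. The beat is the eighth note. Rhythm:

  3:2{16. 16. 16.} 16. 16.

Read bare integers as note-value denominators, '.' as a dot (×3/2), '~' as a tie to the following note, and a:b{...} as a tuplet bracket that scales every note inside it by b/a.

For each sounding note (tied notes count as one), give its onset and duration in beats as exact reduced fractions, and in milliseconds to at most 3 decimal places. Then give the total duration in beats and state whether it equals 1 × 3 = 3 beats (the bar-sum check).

1) 0.0ms=0b +275.229ms=1/2b
2) 275.229ms=1/2b +275.229ms=1/2b
3) 550.459ms=1b +275.229ms=1/2b
4) 825.688ms=3/2b +412.844ms=3/4b
5) 1238.532ms=9/4b +412.844ms=3/4b
Σ=3b of 3 (109bpm 3/8) — PASS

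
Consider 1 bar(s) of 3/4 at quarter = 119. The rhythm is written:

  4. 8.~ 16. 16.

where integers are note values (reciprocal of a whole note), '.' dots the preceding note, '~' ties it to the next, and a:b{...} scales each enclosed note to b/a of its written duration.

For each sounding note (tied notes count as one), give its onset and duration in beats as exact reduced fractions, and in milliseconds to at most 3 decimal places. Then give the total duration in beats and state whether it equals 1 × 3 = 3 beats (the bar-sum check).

1) 0.0ms=0b +756.303ms=3/2b
2) 756.303ms=3/2b +567.227ms=9/8b
3) 1323.529ms=21/8b +189.076ms=3/8b
Σ=3b of 3 (119bpm 3/4) — PASS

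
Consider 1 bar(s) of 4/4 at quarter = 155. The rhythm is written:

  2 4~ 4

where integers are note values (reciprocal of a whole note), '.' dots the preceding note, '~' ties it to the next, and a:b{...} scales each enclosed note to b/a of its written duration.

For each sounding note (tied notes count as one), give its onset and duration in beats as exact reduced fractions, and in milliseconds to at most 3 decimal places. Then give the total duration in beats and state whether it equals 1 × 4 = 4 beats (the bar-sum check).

1) 0.0ms=0b +774.194ms=2b
2) 774.194ms=2b +774.194ms=2b
Σ=4b of 4 (155bpm 4/4) — PASS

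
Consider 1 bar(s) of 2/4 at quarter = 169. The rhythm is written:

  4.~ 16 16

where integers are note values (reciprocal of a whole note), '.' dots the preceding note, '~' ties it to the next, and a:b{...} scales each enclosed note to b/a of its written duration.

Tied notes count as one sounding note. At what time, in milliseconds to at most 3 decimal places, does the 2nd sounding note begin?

1. 0.0ms @ 0 + 621.302ms (7/4)
2. 621.302ms @ 7/4 + 88.757ms (1/4)

note 2 onset = 7/4b = 621.302ms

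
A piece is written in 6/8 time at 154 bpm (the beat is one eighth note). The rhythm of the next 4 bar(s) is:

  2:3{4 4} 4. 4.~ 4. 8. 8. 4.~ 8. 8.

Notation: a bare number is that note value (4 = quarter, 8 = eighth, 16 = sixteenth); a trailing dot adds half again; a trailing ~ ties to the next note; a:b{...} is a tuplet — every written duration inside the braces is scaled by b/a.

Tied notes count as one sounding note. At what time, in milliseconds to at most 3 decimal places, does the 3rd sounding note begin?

note 3 onset = 6b = 2337.662ms

1. 0.0ms @ 0 + 1168.831ms (3)
2. 1168.831ms @ 3 + 1168.831ms (3)
3. 2337.662ms @ 6 + 1168.831ms (3)
4. 3506.494ms @ 9 + 2337.662ms (6)
5. 5844.156ms @ 15 + 584.416ms (3/2)
6. 6428.571ms @ 33/2 + 584.416ms (3/2)
7. 7012.987ms @ 18 + 1753.247ms (9/2)
8. 8766.234ms @ 45/2 + 584.416ms (3/2)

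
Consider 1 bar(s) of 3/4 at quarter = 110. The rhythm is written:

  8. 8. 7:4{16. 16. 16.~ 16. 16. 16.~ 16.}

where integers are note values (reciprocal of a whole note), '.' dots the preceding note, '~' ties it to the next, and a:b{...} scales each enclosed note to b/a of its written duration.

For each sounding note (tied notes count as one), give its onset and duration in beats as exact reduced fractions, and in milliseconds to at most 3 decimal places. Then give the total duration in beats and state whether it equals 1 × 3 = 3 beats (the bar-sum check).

1) 0.0ms=0b +409.091ms=3/4b
2) 409.091ms=3/4b +409.091ms=3/4b
3) 818.182ms=3/2b +116.883ms=3/14b
4) 935.065ms=12/7b +116.883ms=3/14b
5) 1051.948ms=27/14b +233.766ms=3/7b
6) 1285.714ms=33/14b +116.883ms=3/14b
7) 1402.597ms=18/7b +233.766ms=3/7b
Σ=3b of 3 (110bpm 3/4) — PASS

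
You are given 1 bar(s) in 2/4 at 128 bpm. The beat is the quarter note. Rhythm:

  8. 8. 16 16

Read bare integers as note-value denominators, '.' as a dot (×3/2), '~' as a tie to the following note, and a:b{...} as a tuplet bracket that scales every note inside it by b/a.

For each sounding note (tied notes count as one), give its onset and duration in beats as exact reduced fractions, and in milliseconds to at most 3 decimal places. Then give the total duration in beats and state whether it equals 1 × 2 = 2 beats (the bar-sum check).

1) 0.0ms=0b +351.562ms=3/4b
2) 351.562ms=3/4b +351.562ms=3/4b
3) 703.125ms=3/2b +117.188ms=1/4b
4) 820.312ms=7/4b +117.188ms=1/4b
Σ=2b of 2 (128bpm 2/4) — PASS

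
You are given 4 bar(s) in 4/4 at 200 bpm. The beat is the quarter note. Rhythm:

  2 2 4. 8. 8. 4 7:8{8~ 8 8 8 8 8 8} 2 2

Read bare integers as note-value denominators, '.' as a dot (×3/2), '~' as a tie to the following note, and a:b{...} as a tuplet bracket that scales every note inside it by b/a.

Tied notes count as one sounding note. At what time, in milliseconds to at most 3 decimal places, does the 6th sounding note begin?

note 6 onset = 7b = 2100.0ms

1. 0.0ms @ 0 + 600.0ms (2)
2. 600.0ms @ 2 + 600.0ms (2)
3. 1200.0ms @ 4 + 450.0ms (3/2)
4. 1650.0ms @ 11/2 + 225.0ms (3/4)
5. 1875.0ms @ 25/4 + 225.0ms (3/4)
6. 2100.0ms @ 7 + 300.0ms (1)
7. 2400.0ms @ 8 + 342.857ms (8/7)
8. 2742.857ms @ 64/7 + 171.429ms (4/7)
9. 2914.286ms @ 68/7 + 171.429ms (4/7)
10. 3085.714ms @ 72/7 + 171.429ms (4/7)
11. 3257.143ms @ 76/7 + 171.429ms (4/7)
12. 3428.571ms @ 80/7 + 171.429ms (4/7)
13. 3600.0ms @ 12 + 600.0ms (2)
14. 4200.0ms @ 14 + 600.0ms (2)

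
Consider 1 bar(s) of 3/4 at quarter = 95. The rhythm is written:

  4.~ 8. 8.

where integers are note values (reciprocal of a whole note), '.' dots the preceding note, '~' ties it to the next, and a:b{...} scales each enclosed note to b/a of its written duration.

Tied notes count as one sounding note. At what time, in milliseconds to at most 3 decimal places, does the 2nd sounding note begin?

1. 0.0ms @ 0 + 1421.053ms (9/4)
2. 1421.053ms @ 9/4 + 473.684ms (3/4)

note 2 onset = 9/4b = 1421.053ms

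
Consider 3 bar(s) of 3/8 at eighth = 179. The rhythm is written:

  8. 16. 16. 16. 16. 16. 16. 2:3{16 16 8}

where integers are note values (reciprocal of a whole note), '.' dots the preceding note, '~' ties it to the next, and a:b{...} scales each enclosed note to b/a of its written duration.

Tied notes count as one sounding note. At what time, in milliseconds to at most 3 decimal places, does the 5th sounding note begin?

note 5 onset = 15/4b = 1256.983ms

1. 0.0ms @ 0 + 502.793ms (3/2)
2. 502.793ms @ 3/2 + 251.397ms (3/4)
3. 754.19ms @ 9/4 + 251.397ms (3/4)
4. 1005.587ms @ 3 + 251.397ms (3/4)
5. 1256.983ms @ 15/4 + 251.397ms (3/4)
6. 1508.38ms @ 9/2 + 251.397ms (3/4)
7. 1759.777ms @ 21/4 + 251.397ms (3/4)
8. 2011.173ms @ 6 + 251.397ms (3/4)
9. 2262.57ms @ 27/4 + 251.397ms (3/4)
10. 2513.966ms @ 15/2 + 502.793ms (3/2)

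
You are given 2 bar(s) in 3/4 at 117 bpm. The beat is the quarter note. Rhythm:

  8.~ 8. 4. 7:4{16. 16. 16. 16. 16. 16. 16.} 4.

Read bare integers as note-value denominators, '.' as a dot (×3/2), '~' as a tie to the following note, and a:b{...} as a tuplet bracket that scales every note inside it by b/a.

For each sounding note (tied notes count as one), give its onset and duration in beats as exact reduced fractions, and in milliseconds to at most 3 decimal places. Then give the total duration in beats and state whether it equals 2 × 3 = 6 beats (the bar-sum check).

1) 0.0ms=0b +769.231ms=3/2b
2) 769.231ms=3/2b +769.231ms=3/2b
3) 1538.462ms=3b +109.89ms=3/14b
4) 1648.352ms=45/14b +109.89ms=3/14b
5) 1758.242ms=24/7b +109.89ms=3/14b
6) 1868.132ms=51/14b +109.89ms=3/14b
7) 1978.022ms=27/7b +109.89ms=3/14b
8) 2087.912ms=57/14b +109.89ms=3/14b
9) 2197.802ms=30/7b +109.89ms=3/14b
10) 2307.692ms=9/2b +769.231ms=3/2b
Σ=6b of 6 (117bpm 3/4) — PASS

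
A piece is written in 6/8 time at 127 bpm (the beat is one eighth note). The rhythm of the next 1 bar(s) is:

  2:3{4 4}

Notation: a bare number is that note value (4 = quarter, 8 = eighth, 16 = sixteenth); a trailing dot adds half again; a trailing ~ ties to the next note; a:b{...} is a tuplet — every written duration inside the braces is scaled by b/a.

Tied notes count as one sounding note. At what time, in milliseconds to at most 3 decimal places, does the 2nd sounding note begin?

1. 0.0ms @ 0 + 1417.323ms (3)
2. 1417.323ms @ 3 + 1417.323ms (3)

note 2 onset = 3b = 1417.323ms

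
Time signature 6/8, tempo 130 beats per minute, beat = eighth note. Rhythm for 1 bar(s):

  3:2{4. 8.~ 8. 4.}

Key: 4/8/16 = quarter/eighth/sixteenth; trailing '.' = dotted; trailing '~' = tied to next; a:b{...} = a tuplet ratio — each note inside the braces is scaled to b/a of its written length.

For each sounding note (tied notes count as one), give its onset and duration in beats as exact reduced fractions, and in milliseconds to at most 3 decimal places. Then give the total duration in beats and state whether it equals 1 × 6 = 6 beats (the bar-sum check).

1) 0.0ms=0b +923.077ms=2b
2) 923.077ms=2b +923.077ms=2b
3) 1846.154ms=4b +923.077ms=2b
Σ=6b of 6 (130bpm 6/8) — PASS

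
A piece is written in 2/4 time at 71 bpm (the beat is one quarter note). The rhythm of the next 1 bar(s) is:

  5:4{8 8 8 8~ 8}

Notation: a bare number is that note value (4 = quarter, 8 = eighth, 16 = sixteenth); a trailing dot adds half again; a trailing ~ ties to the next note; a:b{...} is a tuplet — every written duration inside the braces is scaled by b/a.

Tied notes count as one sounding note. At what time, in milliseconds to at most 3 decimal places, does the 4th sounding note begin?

note 4 onset = 6/5b = 1014.085ms

1. 0.0ms @ 0 + 338.028ms (2/5)
2. 338.028ms @ 2/5 + 338.028ms (2/5)
3. 676.056ms @ 4/5 + 338.028ms (2/5)
4. 1014.085ms @ 6/5 + 676.056ms (4/5)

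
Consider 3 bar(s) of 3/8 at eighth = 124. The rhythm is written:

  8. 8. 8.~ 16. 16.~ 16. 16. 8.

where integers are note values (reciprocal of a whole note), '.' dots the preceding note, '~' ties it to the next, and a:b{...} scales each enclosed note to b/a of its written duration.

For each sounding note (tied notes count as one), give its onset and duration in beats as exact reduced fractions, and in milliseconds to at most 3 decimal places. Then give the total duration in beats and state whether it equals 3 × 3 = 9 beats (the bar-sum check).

1) 0.0ms=0b +725.806ms=3/2b
2) 725.806ms=3/2b +725.806ms=3/2b
3) 1451.613ms=3b +1088.71ms=9/4b
4) 2540.323ms=21/4b +725.806ms=3/2b
5) 3266.129ms=27/4b +362.903ms=3/4b
6) 3629.032ms=15/2b +725.806ms=3/2b
Σ=9b of 9 (124bpm 3/8) — PASS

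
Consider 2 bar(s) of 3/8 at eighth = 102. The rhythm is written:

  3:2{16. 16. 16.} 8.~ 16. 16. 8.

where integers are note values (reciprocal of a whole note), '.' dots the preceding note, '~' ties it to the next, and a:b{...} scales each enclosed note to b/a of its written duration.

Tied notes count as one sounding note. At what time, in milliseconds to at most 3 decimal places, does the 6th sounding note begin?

1. 0.0ms @ 0 + 294.118ms (1/2)
2. 294.118ms @ 1/2 + 294.118ms (1/2)
3. 588.235ms @ 1 + 294.118ms (1/2)
4. 882.353ms @ 3/2 + 1323.529ms (9/4)
5. 2205.882ms @ 15/4 + 441.176ms (3/4)
6. 2647.059ms @ 9/2 + 882.353ms (3/2)

note 6 onset = 9/2b = 2647.059ms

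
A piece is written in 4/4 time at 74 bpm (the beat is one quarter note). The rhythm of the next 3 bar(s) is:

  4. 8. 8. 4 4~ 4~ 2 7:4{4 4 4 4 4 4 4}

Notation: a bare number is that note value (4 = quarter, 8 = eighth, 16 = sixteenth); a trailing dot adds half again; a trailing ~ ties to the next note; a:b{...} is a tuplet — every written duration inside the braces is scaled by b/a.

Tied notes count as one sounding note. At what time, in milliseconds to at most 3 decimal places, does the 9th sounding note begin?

1. 0.0ms @ 0 + 1216.216ms (3/2)
2. 1216.216ms @ 3/2 + 608.108ms (3/4)
3. 1824.324ms @ 9/4 + 608.108ms (3/4)
4. 2432.432ms @ 3 + 810.811ms (1)
5. 3243.243ms @ 4 + 3243.243ms (4)
6. 6486.486ms @ 8 + 463.32ms (4/7)
7. 6949.807ms @ 60/7 + 463.32ms (4/7)
8. 7413.127ms @ 64/7 + 463.32ms (4/7)
9. 7876.448ms @ 68/7 + 463.32ms (4/7)
10. 8339.768ms @ 72/7 + 463.32ms (4/7)
11. 8803.089ms @ 76/7 + 463.32ms (4/7)
12. 9266.409ms @ 80/7 + 463.32ms (4/7)

note 9 onset = 68/7b = 7876.448ms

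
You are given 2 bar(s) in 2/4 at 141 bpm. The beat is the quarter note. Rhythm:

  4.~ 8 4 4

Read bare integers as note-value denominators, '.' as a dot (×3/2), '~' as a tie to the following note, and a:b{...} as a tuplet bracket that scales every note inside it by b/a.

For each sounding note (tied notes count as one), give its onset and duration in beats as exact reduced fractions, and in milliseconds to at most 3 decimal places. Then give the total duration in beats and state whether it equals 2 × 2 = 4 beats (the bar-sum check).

1) 0.0ms=0b +851.064ms=2b
2) 851.064ms=2b +425.532ms=1b
3) 1276.596ms=3b +425.532ms=1b
Σ=4b of 4 (141bpm 2/4) — PASS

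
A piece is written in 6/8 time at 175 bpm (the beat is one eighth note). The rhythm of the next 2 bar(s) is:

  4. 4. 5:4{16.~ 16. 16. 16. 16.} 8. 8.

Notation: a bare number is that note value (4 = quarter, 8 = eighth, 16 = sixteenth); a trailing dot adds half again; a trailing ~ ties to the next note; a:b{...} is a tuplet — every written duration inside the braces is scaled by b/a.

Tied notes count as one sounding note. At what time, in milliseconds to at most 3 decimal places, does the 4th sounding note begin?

note 4 onset = 36/5b = 2468.571ms

1. 0.0ms @ 0 + 1028.571ms (3)
2. 1028.571ms @ 3 + 1028.571ms (3)
3. 2057.143ms @ 6 + 411.429ms (6/5)
4. 2468.571ms @ 36/5 + 205.714ms (3/5)
5. 2674.286ms @ 39/5 + 205.714ms (3/5)
6. 2880.0ms @ 42/5 + 205.714ms (3/5)
7. 3085.714ms @ 9 + 514.286ms (3/2)
8. 3600.0ms @ 21/2 + 514.286ms (3/2)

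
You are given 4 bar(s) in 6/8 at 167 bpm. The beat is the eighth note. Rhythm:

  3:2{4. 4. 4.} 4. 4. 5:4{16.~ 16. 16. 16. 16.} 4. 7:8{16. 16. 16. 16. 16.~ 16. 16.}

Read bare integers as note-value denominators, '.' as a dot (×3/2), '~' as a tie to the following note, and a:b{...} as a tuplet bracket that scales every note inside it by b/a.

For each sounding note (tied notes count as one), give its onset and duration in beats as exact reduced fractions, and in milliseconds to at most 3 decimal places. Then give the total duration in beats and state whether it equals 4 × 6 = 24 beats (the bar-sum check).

1) 0.0ms=0b +718.563ms=2b
2) 718.563ms=2b +718.563ms=2b
3) 1437.126ms=4b +718.563ms=2b
4) 2155.689ms=6b +1077.844ms=3b
5) 3233.533ms=9b +1077.844ms=3b
6) 4311.377ms=12b +431.138ms=6/5b
7) 4742.515ms=66/5b +215.569ms=3/5b
8) 4958.084ms=69/5b +215.569ms=3/5b
9) 5173.653ms=72/5b +215.569ms=3/5b
10) 5389.222ms=15b +1077.844ms=3b
11) 6467.066ms=18b +307.956ms=6/7b
12) 6775.021ms=132/7b +307.956ms=6/7b
13) 7082.977ms=138/7b +307.956ms=6/7b
14) 7390.932ms=144/7b +307.956ms=6/7b
15) 7698.888ms=150/7b +615.911ms=12/7b
16) 8314.799ms=162/7b +307.956ms=6/7b
Σ=24b of 24 (167bpm 6/8) — PASS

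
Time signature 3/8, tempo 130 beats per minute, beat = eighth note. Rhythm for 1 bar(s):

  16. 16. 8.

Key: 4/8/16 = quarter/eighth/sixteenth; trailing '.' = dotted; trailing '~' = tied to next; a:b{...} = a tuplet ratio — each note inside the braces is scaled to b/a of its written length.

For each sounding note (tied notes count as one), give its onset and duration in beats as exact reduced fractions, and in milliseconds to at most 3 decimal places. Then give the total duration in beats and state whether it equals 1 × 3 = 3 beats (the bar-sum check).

1) 0.0ms=0b +346.154ms=3/4b
2) 346.154ms=3/4b +346.154ms=3/4b
3) 692.308ms=3/2b +692.308ms=3/2b
Σ=3b of 3 (130bpm 3/8) — PASS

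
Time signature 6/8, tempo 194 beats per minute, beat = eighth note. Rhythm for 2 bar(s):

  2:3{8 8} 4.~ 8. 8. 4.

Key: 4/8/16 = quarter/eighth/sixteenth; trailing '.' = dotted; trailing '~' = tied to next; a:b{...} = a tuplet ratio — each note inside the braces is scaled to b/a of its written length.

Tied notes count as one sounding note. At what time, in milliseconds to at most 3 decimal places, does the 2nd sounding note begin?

note 2 onset = 3/2b = 463.918ms

1. 0.0ms @ 0 + 463.918ms (3/2)
2. 463.918ms @ 3/2 + 463.918ms (3/2)
3. 927.835ms @ 3 + 1391.753ms (9/2)
4. 2319.588ms @ 15/2 + 463.918ms (3/2)
5. 2783.505ms @ 9 + 927.835ms (3)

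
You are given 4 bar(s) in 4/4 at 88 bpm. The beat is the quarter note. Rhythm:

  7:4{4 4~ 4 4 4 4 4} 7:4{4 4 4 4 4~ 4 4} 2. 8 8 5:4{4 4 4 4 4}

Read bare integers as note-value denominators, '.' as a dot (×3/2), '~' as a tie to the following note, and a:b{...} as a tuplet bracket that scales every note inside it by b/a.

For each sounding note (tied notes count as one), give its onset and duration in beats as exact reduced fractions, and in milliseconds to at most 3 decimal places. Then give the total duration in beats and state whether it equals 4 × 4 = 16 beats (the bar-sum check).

1) 0.0ms=0b +389.61ms=4/7b
2) 389.61ms=4/7b +779.221ms=8/7b
3) 1168.831ms=12/7b +389.61ms=4/7b
4) 1558.442ms=16/7b +389.61ms=4/7b
5) 1948.052ms=20/7b +389.61ms=4/7b
6) 2337.662ms=24/7b +389.61ms=4/7b
7) 2727.273ms=4b +389.61ms=4/7b
8) 3116.883ms=32/7b +389.61ms=4/7b
9) 3506.494ms=36/7b +389.61ms=4/7b
10) 3896.104ms=40/7b +389.61ms=4/7b
11) 4285.714ms=44/7b +779.221ms=8/7b
12) 5064.935ms=52/7b +389.61ms=4/7b
13) 5454.545ms=8b +2045.455ms=3b
14) 7500.0ms=11b +340.909ms=1/2b
15) 7840.909ms=23/2b +340.909ms=1/2b
16) 8181.818ms=12b +545.455ms=4/5b
17) 8727.273ms=64/5b +545.455ms=4/5b
18) 9272.727ms=68/5b +545.455ms=4/5b
19) 9818.182ms=72/5b +545.455ms=4/5b
20) 10363.636ms=76/5b +545.455ms=4/5b
Σ=16b of 16 (88bpm 4/4) — PASS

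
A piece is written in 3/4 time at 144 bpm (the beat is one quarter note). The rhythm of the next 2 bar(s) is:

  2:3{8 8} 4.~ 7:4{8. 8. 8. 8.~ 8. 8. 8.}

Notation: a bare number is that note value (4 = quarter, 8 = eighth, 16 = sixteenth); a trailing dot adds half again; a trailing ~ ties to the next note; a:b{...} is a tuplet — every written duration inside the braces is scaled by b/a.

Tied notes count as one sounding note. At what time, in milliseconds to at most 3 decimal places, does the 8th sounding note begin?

note 8 onset = 39/7b = 2321.429ms

1. 0.0ms @ 0 + 312.5ms (3/4)
2. 312.5ms @ 3/4 + 312.5ms (3/4)
3. 625.0ms @ 3/2 + 803.571ms (27/14)
4. 1428.571ms @ 24/7 + 178.571ms (3/7)
5. 1607.143ms @ 27/7 + 178.571ms (3/7)
6. 1785.714ms @ 30/7 + 357.143ms (6/7)
7. 2142.857ms @ 36/7 + 178.571ms (3/7)
8. 2321.429ms @ 39/7 + 178.571ms (3/7)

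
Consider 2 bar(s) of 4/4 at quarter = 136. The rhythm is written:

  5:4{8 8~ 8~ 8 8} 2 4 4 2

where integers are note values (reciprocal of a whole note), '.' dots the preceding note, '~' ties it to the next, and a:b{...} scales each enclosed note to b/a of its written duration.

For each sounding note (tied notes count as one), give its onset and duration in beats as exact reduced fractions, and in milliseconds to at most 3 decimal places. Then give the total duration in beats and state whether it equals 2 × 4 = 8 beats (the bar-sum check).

1) 0.0ms=0b +176.471ms=2/5b
2) 176.471ms=2/5b +529.412ms=6/5b
3) 705.882ms=8/5b +176.471ms=2/5b
4) 882.353ms=2b +882.353ms=2b
5) 1764.706ms=4b +441.176ms=1b
6) 2205.882ms=5b +441.176ms=1b
7) 2647.059ms=6b +882.353ms=2b
Σ=8b of 8 (136bpm 4/4) — PASS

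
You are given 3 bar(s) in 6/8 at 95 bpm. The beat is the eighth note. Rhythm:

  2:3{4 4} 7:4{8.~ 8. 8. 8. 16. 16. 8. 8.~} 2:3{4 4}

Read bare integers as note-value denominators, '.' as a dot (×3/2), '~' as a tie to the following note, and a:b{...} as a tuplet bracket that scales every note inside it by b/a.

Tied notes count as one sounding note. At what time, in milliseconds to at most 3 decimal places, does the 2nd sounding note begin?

1. 0.0ms @ 0 + 1894.737ms (3)
2. 1894.737ms @ 3 + 1894.737ms (3)
3. 3789.474ms @ 6 + 1082.707ms (12/7)
4. 4872.18ms @ 54/7 + 541.353ms (6/7)
5. 5413.534ms @ 60/7 + 541.353ms (6/7)
6. 5954.887ms @ 66/7 + 270.677ms (3/7)
7. 6225.564ms @ 69/7 + 270.677ms (3/7)
8. 6496.241ms @ 72/7 + 541.353ms (6/7)
9. 7037.594ms @ 78/7 + 2436.09ms (27/7)
10. 9473.684ms @ 15 + 1894.737ms (3)

note 2 onset = 3b = 1894.737ms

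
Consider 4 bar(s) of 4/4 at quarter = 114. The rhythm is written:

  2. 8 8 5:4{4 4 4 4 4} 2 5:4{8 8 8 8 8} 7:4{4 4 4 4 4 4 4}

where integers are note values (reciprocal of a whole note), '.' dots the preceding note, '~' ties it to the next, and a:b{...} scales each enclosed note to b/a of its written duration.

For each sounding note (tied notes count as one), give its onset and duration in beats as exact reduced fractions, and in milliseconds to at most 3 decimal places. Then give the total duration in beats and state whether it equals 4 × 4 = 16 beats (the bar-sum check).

1) 0.0ms=0b +1578.947ms=3b
2) 1578.947ms=3b +263.158ms=1/2b
3) 1842.105ms=7/2b +263.158ms=1/2b
4) 2105.263ms=4b +421.053ms=4/5b
5) 2526.316ms=24/5b +421.053ms=4/5b
6) 2947.368ms=28/5b +421.053ms=4/5b
7) 3368.421ms=32/5b +421.053ms=4/5b
8) 3789.474ms=36/5b +421.053ms=4/5b
9) 4210.526ms=8b +1052.632ms=2b
10) 5263.158ms=10b +210.526ms=2/5b
11) 5473.684ms=52/5b +210.526ms=2/5b
12) 5684.211ms=54/5b +210.526ms=2/5b
13) 5894.737ms=56/5b +210.526ms=2/5b
14) 6105.263ms=58/5b +210.526ms=2/5b
15) 6315.789ms=12b +300.752ms=4/7b
16) 6616.541ms=88/7b +300.752ms=4/7b
17) 6917.293ms=92/7b +300.752ms=4/7b
18) 7218.045ms=96/7b +300.752ms=4/7b
19) 7518.797ms=100/7b +300.752ms=4/7b
20) 7819.549ms=104/7b +300.752ms=4/7b
21) 8120.301ms=108/7b +300.752ms=4/7b
Σ=16b of 16 (114bpm 4/4) — PASS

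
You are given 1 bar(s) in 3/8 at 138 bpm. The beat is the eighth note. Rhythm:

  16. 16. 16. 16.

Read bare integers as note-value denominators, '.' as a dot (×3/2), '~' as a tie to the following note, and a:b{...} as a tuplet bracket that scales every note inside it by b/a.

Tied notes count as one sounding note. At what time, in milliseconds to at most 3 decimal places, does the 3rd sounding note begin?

note 3 onset = 3/2b = 652.174ms

1. 0.0ms @ 0 + 326.087ms (3/4)
2. 326.087ms @ 3/4 + 326.087ms (3/4)
3. 652.174ms @ 3/2 + 326.087ms (3/4)
4. 978.261ms @ 9/4 + 326.087ms (3/4)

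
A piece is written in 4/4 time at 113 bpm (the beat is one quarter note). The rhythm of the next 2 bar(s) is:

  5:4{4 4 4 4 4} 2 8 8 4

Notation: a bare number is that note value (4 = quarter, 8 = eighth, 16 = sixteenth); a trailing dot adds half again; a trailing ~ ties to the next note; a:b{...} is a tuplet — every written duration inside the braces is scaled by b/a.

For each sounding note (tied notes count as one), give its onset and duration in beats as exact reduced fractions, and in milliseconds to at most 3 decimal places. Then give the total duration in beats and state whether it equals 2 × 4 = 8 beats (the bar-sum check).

1) 0.0ms=0b +424.779ms=4/5b
2) 424.779ms=4/5b +424.779ms=4/5b
3) 849.558ms=8/5b +424.779ms=4/5b
4) 1274.336ms=12/5b +424.779ms=4/5b
5) 1699.115ms=16/5b +424.779ms=4/5b
6) 2123.894ms=4b +1061.947ms=2b
7) 3185.841ms=6b +265.487ms=1/2b
8) 3451.327ms=13/2b +265.487ms=1/2b
9) 3716.814ms=7b +530.973ms=1b
Σ=8b of 8 (113bpm 4/4) — PASS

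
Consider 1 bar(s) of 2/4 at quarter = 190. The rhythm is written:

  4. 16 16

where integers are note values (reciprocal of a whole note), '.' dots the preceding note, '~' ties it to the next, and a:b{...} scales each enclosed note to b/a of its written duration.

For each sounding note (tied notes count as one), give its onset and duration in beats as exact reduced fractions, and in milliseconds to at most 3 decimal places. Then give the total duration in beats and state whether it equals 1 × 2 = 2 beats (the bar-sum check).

1) 0.0ms=0b +473.684ms=3/2b
2) 473.684ms=3/2b +78.947ms=1/4b
3) 552.632ms=7/4b +78.947ms=1/4b
Σ=2b of 2 (190bpm 2/4) — PASS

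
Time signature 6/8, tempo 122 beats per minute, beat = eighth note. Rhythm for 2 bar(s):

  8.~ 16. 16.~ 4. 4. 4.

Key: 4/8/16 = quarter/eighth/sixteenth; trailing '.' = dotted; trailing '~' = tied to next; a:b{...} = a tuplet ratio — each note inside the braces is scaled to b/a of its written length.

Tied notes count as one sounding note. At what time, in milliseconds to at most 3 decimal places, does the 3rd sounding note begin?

note 3 onset = 6b = 2950.82ms

1. 0.0ms @ 0 + 1106.557ms (9/4)
2. 1106.557ms @ 9/4 + 1844.262ms (15/4)
3. 2950.82ms @ 6 + 1475.41ms (3)
4. 4426.23ms @ 9 + 1475.41ms (3)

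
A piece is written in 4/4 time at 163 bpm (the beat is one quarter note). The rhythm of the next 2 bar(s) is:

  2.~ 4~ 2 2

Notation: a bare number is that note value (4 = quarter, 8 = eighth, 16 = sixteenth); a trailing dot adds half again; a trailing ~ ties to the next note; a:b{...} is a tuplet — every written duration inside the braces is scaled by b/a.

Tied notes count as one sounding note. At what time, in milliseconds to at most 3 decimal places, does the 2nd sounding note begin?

1. 0.0ms @ 0 + 2208.589ms (6)
2. 2208.589ms @ 6 + 736.196ms (2)

note 2 onset = 6b = 2208.589ms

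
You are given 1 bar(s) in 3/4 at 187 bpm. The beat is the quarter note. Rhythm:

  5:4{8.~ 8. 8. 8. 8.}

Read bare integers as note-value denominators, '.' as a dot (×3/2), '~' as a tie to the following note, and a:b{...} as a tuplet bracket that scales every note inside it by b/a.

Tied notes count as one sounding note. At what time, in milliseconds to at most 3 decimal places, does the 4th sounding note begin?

note 4 onset = 12/5b = 770.053ms

1. 0.0ms @ 0 + 385.027ms (6/5)
2. 385.027ms @ 6/5 + 192.513ms (3/5)
3. 577.54ms @ 9/5 + 192.513ms (3/5)
4. 770.053ms @ 12/5 + 192.513ms (3/5)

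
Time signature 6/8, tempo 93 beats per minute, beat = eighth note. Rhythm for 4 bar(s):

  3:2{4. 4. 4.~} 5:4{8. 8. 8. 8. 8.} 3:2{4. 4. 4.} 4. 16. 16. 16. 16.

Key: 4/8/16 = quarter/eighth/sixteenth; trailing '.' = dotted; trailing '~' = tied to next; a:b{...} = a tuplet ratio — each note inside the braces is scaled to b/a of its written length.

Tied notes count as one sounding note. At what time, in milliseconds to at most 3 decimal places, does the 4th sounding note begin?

note 4 onset = 36/5b = 4645.161ms

1. 0.0ms @ 0 + 1290.323ms (2)
2. 1290.323ms @ 2 + 1290.323ms (2)
3. 2580.645ms @ 4 + 2064.516ms (16/5)
4. 4645.161ms @ 36/5 + 774.194ms (6/5)
5. 5419.355ms @ 42/5 + 774.194ms (6/5)
6. 6193.548ms @ 48/5 + 774.194ms (6/5)
7. 6967.742ms @ 54/5 + 774.194ms (6/5)
8. 7741.935ms @ 12 + 1290.323ms (2)
9. 9032.258ms @ 14 + 1290.323ms (2)
10. 10322.581ms @ 16 + 1290.323ms (2)
11. 11612.903ms @ 18 + 1935.484ms (3)
12. 13548.387ms @ 21 + 483.871ms (3/4)
13. 14032.258ms @ 87/4 + 483.871ms (3/4)
14. 14516.129ms @ 45/2 + 483.871ms (3/4)
15. 15000.0ms @ 93/4 + 483.871ms (3/4)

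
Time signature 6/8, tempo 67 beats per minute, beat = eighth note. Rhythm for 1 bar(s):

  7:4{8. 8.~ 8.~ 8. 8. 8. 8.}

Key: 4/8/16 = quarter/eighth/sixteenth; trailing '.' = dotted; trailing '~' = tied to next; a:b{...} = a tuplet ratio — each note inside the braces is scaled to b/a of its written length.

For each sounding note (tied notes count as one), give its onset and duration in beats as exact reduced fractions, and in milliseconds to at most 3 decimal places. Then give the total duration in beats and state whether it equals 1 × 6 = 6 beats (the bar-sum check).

1) 0.0ms=0b +767.591ms=6/7b
2) 767.591ms=6/7b +2302.772ms=18/7b
3) 3070.362ms=24/7b +767.591ms=6/7b
4) 3837.953ms=30/7b +767.591ms=6/7b
5) 4605.544ms=36/7b +767.591ms=6/7b
Σ=6b of 6 (67bpm 6/8) — PASS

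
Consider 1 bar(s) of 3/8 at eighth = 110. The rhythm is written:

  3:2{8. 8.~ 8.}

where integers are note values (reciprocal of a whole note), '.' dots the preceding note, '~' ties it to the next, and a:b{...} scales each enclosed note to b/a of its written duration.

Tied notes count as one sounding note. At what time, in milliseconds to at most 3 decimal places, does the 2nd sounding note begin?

note 2 onset = 1b = 545.455ms

1. 0.0ms @ 0 + 545.455ms (1)
2. 545.455ms @ 1 + 1090.909ms (2)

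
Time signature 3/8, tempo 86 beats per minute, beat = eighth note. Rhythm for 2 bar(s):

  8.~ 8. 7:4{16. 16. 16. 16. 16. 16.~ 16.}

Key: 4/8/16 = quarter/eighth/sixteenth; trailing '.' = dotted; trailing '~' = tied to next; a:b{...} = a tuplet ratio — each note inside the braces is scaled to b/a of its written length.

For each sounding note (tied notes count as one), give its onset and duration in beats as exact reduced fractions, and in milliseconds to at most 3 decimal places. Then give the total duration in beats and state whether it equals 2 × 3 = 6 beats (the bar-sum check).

1) 0.0ms=0b +2093.023ms=3b
2) 2093.023ms=3b +299.003ms=3/7b
3) 2392.027ms=24/7b +299.003ms=3/7b
4) 2691.03ms=27/7b +299.003ms=3/7b
5) 2990.033ms=30/7b +299.003ms=3/7b
6) 3289.037ms=33/7b +299.003ms=3/7b
7) 3588.04ms=36/7b +598.007ms=6/7b
Σ=6b of 6 (86bpm 3/8) — PASS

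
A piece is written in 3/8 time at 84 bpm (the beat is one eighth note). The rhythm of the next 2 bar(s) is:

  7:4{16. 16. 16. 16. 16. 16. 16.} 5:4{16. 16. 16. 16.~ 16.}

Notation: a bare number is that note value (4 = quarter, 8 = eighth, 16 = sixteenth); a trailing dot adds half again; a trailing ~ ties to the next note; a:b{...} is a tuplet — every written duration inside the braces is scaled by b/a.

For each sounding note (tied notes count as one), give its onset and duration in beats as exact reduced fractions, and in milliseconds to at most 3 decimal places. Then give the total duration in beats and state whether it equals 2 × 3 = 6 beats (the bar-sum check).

1) 0.0ms=0b +306.122ms=3/7b
2) 306.122ms=3/7b +306.122ms=3/7b
3) 612.245ms=6/7b +306.122ms=3/7b
4) 918.367ms=9/7b +306.122ms=3/7b
5) 1224.49ms=12/7b +306.122ms=3/7b
6) 1530.612ms=15/7b +306.122ms=3/7b
7) 1836.735ms=18/7b +306.122ms=3/7b
8) 2142.857ms=3b +428.571ms=3/5b
9) 2571.429ms=18/5b +428.571ms=3/5b
10) 3000.0ms=21/5b +428.571ms=3/5b
11) 3428.571ms=24/5b +857.143ms=6/5b
Σ=6b of 6 (84bpm 3/8) — PASS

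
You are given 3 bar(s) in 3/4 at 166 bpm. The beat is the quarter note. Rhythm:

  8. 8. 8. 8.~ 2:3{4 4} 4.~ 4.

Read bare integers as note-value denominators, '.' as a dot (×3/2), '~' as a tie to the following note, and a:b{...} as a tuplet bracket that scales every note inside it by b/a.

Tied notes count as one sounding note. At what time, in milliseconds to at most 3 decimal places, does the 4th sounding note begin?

1. 0.0ms @ 0 + 271.084ms (3/4)
2. 271.084ms @ 3/4 + 271.084ms (3/4)
3. 542.169ms @ 3/2 + 271.084ms (3/4)
4. 813.253ms @ 9/4 + 813.253ms (9/4)
5. 1626.506ms @ 9/2 + 542.169ms (3/2)
6. 2168.675ms @ 6 + 1084.337ms (3)

note 4 onset = 9/4b = 813.253ms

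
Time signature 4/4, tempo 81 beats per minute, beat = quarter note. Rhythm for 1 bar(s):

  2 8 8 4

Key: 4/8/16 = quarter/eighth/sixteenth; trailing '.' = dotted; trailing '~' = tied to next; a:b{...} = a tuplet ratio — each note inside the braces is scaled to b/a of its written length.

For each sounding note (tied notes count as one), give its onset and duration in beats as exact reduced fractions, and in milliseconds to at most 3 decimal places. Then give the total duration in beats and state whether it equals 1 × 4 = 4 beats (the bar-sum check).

1) 0.0ms=0b +1481.481ms=2b
2) 1481.481ms=2b +370.37ms=1/2b
3) 1851.852ms=5/2b +370.37ms=1/2b
4) 2222.222ms=3b +740.741ms=1b
Σ=4b of 4 (81bpm 4/4) — PASS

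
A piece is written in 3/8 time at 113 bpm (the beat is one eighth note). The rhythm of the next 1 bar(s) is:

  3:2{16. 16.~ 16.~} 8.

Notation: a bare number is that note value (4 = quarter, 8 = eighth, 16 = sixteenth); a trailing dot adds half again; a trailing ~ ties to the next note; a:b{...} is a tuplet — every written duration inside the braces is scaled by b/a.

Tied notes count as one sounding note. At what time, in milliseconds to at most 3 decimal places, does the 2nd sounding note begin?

note 2 onset = 1/2b = 265.487ms

1. 0.0ms @ 0 + 265.487ms (1/2)
2. 265.487ms @ 1/2 + 1327.434ms (5/2)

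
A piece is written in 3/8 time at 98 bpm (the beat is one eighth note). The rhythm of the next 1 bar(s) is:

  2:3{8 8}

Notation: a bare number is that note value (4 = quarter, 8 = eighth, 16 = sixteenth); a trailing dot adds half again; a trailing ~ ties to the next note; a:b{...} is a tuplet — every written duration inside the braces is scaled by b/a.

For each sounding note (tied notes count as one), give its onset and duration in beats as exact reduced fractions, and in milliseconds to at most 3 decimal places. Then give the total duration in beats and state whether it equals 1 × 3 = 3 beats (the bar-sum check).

1) 0.0ms=0b +918.367ms=3/2b
2) 918.367ms=3/2b +918.367ms=3/2b
Σ=3b of 3 (98bpm 3/8) — PASS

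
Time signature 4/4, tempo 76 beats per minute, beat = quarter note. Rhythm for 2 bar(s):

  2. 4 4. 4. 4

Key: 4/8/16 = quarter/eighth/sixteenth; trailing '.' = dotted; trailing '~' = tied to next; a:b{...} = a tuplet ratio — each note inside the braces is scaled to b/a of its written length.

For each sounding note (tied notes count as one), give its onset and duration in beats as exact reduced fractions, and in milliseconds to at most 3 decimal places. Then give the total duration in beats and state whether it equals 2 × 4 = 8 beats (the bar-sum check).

1) 0.0ms=0b +2368.421ms=3b
2) 2368.421ms=3b +789.474ms=1b
3) 3157.895ms=4b +1184.211ms=3/2b
4) 4342.105ms=11/2b +1184.211ms=3/2b
5) 5526.316ms=7b +789.474ms=1b
Σ=8b of 8 (76bpm 4/4) — PASS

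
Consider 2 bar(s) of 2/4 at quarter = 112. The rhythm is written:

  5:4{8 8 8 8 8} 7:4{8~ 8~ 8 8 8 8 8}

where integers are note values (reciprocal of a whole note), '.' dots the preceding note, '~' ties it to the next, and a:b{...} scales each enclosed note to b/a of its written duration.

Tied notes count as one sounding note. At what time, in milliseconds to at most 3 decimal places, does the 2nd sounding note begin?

1. 0.0ms @ 0 + 214.286ms (2/5)
2. 214.286ms @ 2/5 + 214.286ms (2/5)
3. 428.571ms @ 4/5 + 214.286ms (2/5)
4. 642.857ms @ 6/5 + 214.286ms (2/5)
5. 857.143ms @ 8/5 + 214.286ms (2/5)
6. 1071.429ms @ 2 + 459.184ms (6/7)
7. 1530.612ms @ 20/7 + 153.061ms (2/7)
8. 1683.673ms @ 22/7 + 153.061ms (2/7)
9. 1836.735ms @ 24/7 + 153.061ms (2/7)
10. 1989.796ms @ 26/7 + 153.061ms (2/7)

note 2 onset = 2/5b = 214.286ms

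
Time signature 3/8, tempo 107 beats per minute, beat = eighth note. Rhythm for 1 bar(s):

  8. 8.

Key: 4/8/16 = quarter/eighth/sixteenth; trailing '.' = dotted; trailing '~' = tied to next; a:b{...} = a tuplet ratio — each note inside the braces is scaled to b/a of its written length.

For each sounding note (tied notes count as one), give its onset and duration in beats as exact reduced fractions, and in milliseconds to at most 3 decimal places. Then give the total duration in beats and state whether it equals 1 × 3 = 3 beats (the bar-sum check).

1) 0.0ms=0b +841.121ms=3/2b
2) 841.121ms=3/2b +841.121ms=3/2b
Σ=3b of 3 (107bpm 3/8) — PASS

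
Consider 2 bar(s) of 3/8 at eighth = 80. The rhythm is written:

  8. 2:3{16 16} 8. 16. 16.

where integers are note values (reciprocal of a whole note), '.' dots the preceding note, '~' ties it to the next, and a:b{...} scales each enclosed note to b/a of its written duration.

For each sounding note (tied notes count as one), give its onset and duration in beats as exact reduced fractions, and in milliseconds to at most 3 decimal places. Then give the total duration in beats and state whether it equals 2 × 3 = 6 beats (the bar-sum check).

1) 0.0ms=0b +1125.0ms=3/2b
2) 1125.0ms=3/2b +562.5ms=3/4b
3) 1687.5ms=9/4b +562.5ms=3/4b
4) 2250.0ms=3b +1125.0ms=3/2b
5) 3375.0ms=9/2b +562.5ms=3/4b
6) 3937.5ms=21/4b +562.5ms=3/4b
Σ=6b of 6 (80bpm 3/8) — PASS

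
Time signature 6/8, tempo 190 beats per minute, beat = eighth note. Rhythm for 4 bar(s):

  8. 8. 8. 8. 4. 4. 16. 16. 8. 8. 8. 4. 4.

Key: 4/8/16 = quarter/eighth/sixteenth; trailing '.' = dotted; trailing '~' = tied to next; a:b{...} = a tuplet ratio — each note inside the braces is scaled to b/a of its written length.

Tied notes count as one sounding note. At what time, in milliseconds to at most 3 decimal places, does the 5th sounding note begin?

1. 0.0ms @ 0 + 473.684ms (3/2)
2. 473.684ms @ 3/2 + 473.684ms (3/2)
3. 947.368ms @ 3 + 473.684ms (3/2)
4. 1421.053ms @ 9/2 + 473.684ms (3/2)
5. 1894.737ms @ 6 + 947.368ms (3)
6. 2842.105ms @ 9 + 947.368ms (3)
7. 3789.474ms @ 12 + 236.842ms (3/4)
8. 4026.316ms @ 51/4 + 236.842ms (3/4)
9. 4263.158ms @ 27/2 + 473.684ms (3/2)
10. 4736.842ms @ 15 + 473.684ms (3/2)
11. 5210.526ms @ 33/2 + 473.684ms (3/2)
12. 5684.211ms @ 18 + 947.368ms (3)
13. 6631.579ms @ 21 + 947.368ms (3)

note 5 onset = 6b = 1894.737ms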